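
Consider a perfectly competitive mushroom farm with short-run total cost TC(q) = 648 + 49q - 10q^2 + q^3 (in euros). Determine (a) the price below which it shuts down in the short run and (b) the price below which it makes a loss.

AVC = 49 - 10q + q^2; minimized at q = 5, giving min AVC = €24. That is the shutdown price.
ATC = 648/q + 49 - 10q + q^2. Setting dATC/dq = −648/q^2 − 10 + 2q = 0 gives q = 9 (since 2·9^3 − 10·9^2 = 648).
min ATC = 648/9 + 49 − 10·9 + 9^2 = €112. That is the break-even price.
Between these two prices the firm operates at a loss; above €112 it earns a profit.

Shutdown price = €24; break-even price = €112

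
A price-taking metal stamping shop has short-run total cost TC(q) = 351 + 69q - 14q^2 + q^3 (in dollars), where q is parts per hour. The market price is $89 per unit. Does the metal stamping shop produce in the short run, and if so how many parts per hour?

From TC, MC = TC'(q) = 69 - 28q + 3q^2 and AVC = VC/q = 69 - 14q + q^2.
The AVC parabola has its vertex at q = 14/2 = 7, where AVC = 69 - 14·7 + 7^2 = $20.
Since P = $89 ≥ min AVC = $20, price covers variable cost and the firm should produce.
Solving P = MC: -20 - 28q + 3q^2 = 0 ⇒ q = -2/3 or 10. On the upward-sloping branch, q* = 10.
Check: AVC at q = 10 is $29 ≤ P, so revenue covers variable cost.
Profit = P·q − TC = 89·10 − 641 = $249.

Produce at q = 10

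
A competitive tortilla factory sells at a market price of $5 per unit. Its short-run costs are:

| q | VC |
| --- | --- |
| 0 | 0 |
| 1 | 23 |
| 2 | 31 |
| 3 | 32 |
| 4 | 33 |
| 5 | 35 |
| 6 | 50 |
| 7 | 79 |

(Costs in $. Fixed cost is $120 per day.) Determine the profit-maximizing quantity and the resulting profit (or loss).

Compute π = P·q − TC at each output: q=0: -120; q=1: -138; q=2: -141; q=3: -137; q=4: -133; q=5: -130; q=6: -140; q=7: -164.
Profit is highest at q = 0. Equivalently, the lowest AVC in the table is 35/5 ≈ $7 at q = 5, and P = $5 falls below it — price never covers variable cost, so the firm shuts down and loses only its fixed cost.

q = 0 (shut down); profit = -$120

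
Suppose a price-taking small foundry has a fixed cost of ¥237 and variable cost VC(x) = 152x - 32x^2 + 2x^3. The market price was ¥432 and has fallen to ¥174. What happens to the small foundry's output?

Output falls from 14 to 11

MC = 152 - 64x + 6x^2; the shutdown threshold is min AVC = ¥24 (at x = 8).
At P = ¥432 ≥ min AVC, set P = MC on the rising branch: x = 14.
At P = ¥174 ≥ min AVC, set P = MC: x = 11. The firm stays open but cuts output.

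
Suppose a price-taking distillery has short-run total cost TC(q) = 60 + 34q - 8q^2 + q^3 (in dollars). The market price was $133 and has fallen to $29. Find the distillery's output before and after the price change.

Output falls from 9 to 5

AVC = 34 - 8q + q^2, minimized at q = 4 where min AVC = $18. MC = 34 - 16q + 3q^2.
With P = $133 above the shutdown price, P = MC gives q = 9.
At P = $29 ≥ min AVC, set P = MC: q = 5. The firm stays open but cuts output.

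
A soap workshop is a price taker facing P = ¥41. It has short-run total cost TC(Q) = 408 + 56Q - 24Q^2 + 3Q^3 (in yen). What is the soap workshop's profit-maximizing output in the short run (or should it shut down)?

Strip out fixed cost: VC = 56Q - 24Q^2 + 3Q^3. Then AVC = 56 - 24Q + 3Q^2 and MC = 56 - 48Q + 9Q^2.
AVC hits its minimum where MC = AVC, at Q = 4, giving min AVC = 56 - 24·4 + 3·4^2 = ¥8.
Since P = ¥41 ≥ min AVC = ¥8, price covers variable cost and the firm should produce.
Set P = MC: 41 = 56 - 48Q + 9Q^2 → 15 - 48Q + 9Q^2 = 0. The roots are Q = 1/3 and Q = 5; the profit-maximizing output is on the rising part of MC, so Q* = 5.
Check: AVC at Q = 5 is ¥11 ≤ P, so revenue covers variable cost.
Profit = P·Q − TC = 41·5 − 463 = -¥258, a loss, but smaller than the ¥408 fixed cost the firm would lose by shutting down.

Produce at Q = 5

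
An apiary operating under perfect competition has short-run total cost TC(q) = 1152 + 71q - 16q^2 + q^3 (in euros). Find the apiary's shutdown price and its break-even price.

Shutdown price = €7; break-even price = €119

Shutdown price = min AVC. AVC = 71 - 16q + q^2, with vertex at q = 8 and minimum €7.
ATC = 1152/q + 71 - 16q + q^2. Setting dATC/dq = −1152/q^2 − 16 + 2q = 0 gives q = 12 (since 2·12^3 − 16·12^2 = 1152).
min ATC = 1152/12 + 71 − 16·12 + 12^2 = €119. That is the break-even price.
Between these two prices the firm operates at a loss; above €119 it earns a profit.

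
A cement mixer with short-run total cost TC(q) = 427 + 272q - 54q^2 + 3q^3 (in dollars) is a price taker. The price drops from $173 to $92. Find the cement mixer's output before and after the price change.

AVC = 272 - 54q + 3q^2, minimized at q = 9 where min AVC = $29. MC = 272 - 108q + 9q^2.
With P = $173 above the shutdown price, P = MC gives q = 11.
At P = $92 ≥ min AVC, set P = MC: q = 10. The firm stays open but cuts output.

Output falls from 11 to 10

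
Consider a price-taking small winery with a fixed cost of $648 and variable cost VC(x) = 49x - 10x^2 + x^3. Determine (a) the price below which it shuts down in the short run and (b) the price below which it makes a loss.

Shutdown price = $24; break-even price = $112

Shutdown price = min AVC. AVC = 49 - 10x + x^2, with vertex at x = 5 and minimum $24.
ATC = 648/x + 49 - 10x + x^2. Setting dATC/dx = −648/x^2 − 10 + 2x = 0 gives x = 9 (since 2·9^3 − 10·9^2 = 648).
min ATC = 648/9 + 49 − 10·9 + 9^2 = $112. That is the break-even price.
Between these two prices the firm operates at a loss; above $112 it earns a profit.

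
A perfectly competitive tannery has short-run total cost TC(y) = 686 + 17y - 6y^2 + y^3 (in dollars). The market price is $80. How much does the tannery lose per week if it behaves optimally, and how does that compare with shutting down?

Profit = -$294 at y = 7

AVC = 17 - 6y + y^2 has its minimum $8 at y = 3; price $80 clears that bar, so the firm operates.
MC = 17 - 12y + 3y^2. Setting P = MC and taking the root on the rising branch gives y* = 7.
TR = 80·7 = 560. TC = 686 + 168 = 854. Profit = 560 − 854 = -$294.
By producing, the firm covers all variable cost plus $392 of fixed cost; shutting down would lose the full $686.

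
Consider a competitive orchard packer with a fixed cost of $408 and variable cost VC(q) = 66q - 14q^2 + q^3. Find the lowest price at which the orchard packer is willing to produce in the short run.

The shutdown price is the minimum of AVC. VC = 66q - 14q^2 + q^3, so AVC = 66 - 14q + q^2.
At the minimum of AVC, MC = AVC. MC = 66 - 28q + 3q^2; setting MC = AVC gives 2q^2 - 14q = 0, so q = 7. min AVC = 17.
For P < $17 the firm produces nothing.

$17 per unit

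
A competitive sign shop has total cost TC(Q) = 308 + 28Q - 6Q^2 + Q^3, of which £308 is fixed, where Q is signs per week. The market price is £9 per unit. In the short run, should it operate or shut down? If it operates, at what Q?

Variable cost is VC = 28Q - 6Q^2 + Q^3, so AVC = VC/Q = 28 - 6Q + Q^2 and MC = dTC/dQ = 28 - 12Q + 3Q^2.
AVC hits its minimum where MC = AVC, at Q = 3, giving min AVC = 28 - 6·3 + 3^2 = £19.
With P < min AVC (£9 < £19), every unit sold adds to the loss.
Shutting down limits the loss to fixed cost, £308.

Shut down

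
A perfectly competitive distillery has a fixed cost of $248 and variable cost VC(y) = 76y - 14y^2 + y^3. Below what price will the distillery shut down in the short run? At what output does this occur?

The firm shuts down when price falls below the minimum of average variable cost. AVC = VC/y = 76 - 14y + y^2.
At the minimum of AVC, MC = AVC. MC = 76 - 28y + 3y^2; setting MC = AVC gives 2y^2 - 14y = 0, so y = 7. min AVC = 27.
The firm shuts down for any P below $27.

$27 per unit, at y = 7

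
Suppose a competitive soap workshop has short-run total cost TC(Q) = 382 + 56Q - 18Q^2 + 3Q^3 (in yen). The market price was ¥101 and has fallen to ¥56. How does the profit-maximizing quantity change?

Output falls from 5 to 4

MC = 56 - 36Q + 9Q^2; the shutdown threshold is min AVC = ¥29 (at Q = 3).
At P = ¥101 ≥ min AVC, set P = MC on the rising branch: Q = 5.
At P = ¥56 ≥ min AVC, set P = MC: Q = 4. The firm stays open but cuts output.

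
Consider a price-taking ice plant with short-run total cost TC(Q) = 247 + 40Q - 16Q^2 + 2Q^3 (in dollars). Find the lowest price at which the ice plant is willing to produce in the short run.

The shutdown price is the minimum of AVC. VC = 40Q - 16Q^2 + 2Q^3, so AVC = 40 - 16Q + 2Q^2.
At the minimum of AVC, MC = AVC. MC = 40 - 32Q + 6Q^2; setting MC = AVC gives 4Q^2 - 16Q = 0, so Q = 4. min AVC = 8.
For P < $8 the firm produces nothing.

$8 per unit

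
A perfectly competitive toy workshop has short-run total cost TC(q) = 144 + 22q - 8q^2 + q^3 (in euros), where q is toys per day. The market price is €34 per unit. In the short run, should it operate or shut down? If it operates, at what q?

Produce at q = 6

Variable cost is VC = 22q - 8q^2 + q^3, so AVC = VC/q = 22 - 8q + q^2 and MC = dTC/dq = 22 - 16q + 3q^2.
AVC is minimized where dAVC/dq = -8 + 2q = 0, at q = 4; min AVC = 22 - 8·4 + 4^2 = €6.
Since P = €34 ≥ min AVC = €6, price covers variable cost and the firm should produce.
P = MC gives -12 - 16q + 3q^2 = 0, with roots -2/3 and 6. Take the larger (rising MC): q* = 6.
Check: AVC at q = 6 is €10 ≤ P, so revenue covers variable cost.
Profit = P·q − TC = 34·6 − 204 = €0.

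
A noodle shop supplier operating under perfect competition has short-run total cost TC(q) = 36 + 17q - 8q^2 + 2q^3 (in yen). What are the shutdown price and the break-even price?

Shutdown price = min AVC. AVC = 17 - 8q + 2q^2, with vertex at q = 2 and minimum ¥9.
ATC = 36/q + 17 - 8q + 2q^2. Setting dATC/dq = −36/q^2 − 8 + 4q = 0 gives q = 3 (since 4·3^3 − 8·3^2 = 36).
min ATC = 36/3 + 17 − 8·3 + 2·3^2 = ¥23. That is the break-even price.
For ¥9 ≤ P < ¥23 the firm produces at a loss; below ¥9 it shuts down.

Shutdown price = ¥9; break-even price = ¥23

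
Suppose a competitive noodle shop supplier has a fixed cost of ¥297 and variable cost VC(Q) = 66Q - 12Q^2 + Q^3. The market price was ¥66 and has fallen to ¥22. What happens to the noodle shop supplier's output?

Output falls from 8 to 0 (the firm shuts down)

AVC = 66 - 12Q + Q^2, minimized at Q = 6 where min AVC = ¥30. MC = 66 - 24Q + 3Q^2.
With P = ¥66 above the shutdown price, P = MC gives Q = 8.
At P = ¥22 < min AVC = ¥30, price no longer covers variable cost at any output, so the firm shuts down: Q = 0.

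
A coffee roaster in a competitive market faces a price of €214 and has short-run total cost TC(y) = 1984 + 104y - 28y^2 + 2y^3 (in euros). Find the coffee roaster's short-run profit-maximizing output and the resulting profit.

AVC = 104 - 28y + 2y^2 has its minimum €6 at y = 7; price €214 clears that bar, so the firm operates.
With MC = 104 - 56y + 6y^2, P = MC on the upward-sloping part at y* = 11.
TR = 214·11 = 2354. TC = 1984 + 418 = 2402. Profit = 2354 − 2402 = -€48.
That loss of €48 beats the €1984 the firm would lose by shutting down; producing recovers €1936 of fixed cost.

Profit = -€48 at y = 11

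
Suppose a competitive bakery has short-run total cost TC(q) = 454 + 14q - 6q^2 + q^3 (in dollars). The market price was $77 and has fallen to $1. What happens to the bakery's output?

Output falls from 7 to 0 (the firm shuts down)

MC = 14 - 12q + 3q^2; the shutdown threshold is min AVC = $5 (at q = 3).
At P = $77 ≥ min AVC, set P = MC on the rising branch: q = 7.
At P = $1 < min AVC = $5, price no longer covers variable cost at any output, so the firm shuts down: q = 0.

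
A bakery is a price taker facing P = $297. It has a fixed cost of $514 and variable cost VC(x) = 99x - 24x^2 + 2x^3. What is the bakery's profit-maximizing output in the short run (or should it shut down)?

Variable cost is VC = 99x - 24x^2 + 2x^3, so AVC = VC/x = 99 - 24x + 2x^2 and MC = dTC/dx = 99 - 48x + 6x^2.
The AVC parabola has its vertex at x = 24/4 = 6, where AVC = 99 - 24·6 + 2·6^2 = $27.
Since P = $297 ≥ min AVC = $27, price covers variable cost and the firm should produce.
P = MC gives -198 - 48x + 6x^2 = 0, with roots -3 and 11. Take the larger (rising MC): x* = 11.
Check: AVC at x = 11 is $77 ≤ P, so revenue covers variable cost.
Profit = P·x − TC = 297·11 − 1361 = $1906.

Produce at x = 11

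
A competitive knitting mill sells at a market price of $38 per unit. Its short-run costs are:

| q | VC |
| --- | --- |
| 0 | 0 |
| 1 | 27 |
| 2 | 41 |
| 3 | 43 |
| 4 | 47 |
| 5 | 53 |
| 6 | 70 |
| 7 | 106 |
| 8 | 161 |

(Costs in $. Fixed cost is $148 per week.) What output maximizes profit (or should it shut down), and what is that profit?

Compute π = P·q − TC at each output: q=0: -148; q=1: -137; q=2: -113; q=3: -77; q=4: -43; q=5: -11; q=6: 10; q=7: 12; q=8: -5.
Profit is maximized at q = 7. AVC there is 106/7 = $15.14 ≤ P, so producing beats shutting down (which would give -$148).

q = 7; profit = $12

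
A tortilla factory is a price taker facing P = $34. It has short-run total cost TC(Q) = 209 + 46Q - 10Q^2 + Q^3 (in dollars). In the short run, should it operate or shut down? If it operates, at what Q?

Produce at Q = 6

Strip out fixed cost: VC = 46Q - 10Q^2 + Q^3. Then AVC = 46 - 10Q + Q^2 and MC = 46 - 20Q + 3Q^2.
AVC hits its minimum where MC = AVC, at Q = 5, giving min AVC = 46 - 10·5 + 5^2 = $21.
Since P = $34 ≥ min AVC = $21, price covers variable cost and the firm should produce.
Solving P = MC: 12 - 20Q + 3Q^2 = 0 ⇒ Q = 2/3 or 6. On the upward-sloping branch, Q* = 6.
Check: AVC at Q = 6 is $22 ≤ P, so revenue covers variable cost.
Profit = P·Q − TC = 34·6 − 341 = -$137, a loss, but smaller than the $209 fixed cost the firm would lose by shutting down.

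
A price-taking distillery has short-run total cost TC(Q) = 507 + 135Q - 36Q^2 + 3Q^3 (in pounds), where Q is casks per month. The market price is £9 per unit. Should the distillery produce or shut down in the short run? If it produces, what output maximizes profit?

Shut down

Variable cost is VC = 135Q - 36Q^2 + 3Q^3, so AVC = VC/Q = 135 - 36Q + 3Q^2 and MC = dTC/dQ = 135 - 72Q + 9Q^2.
The AVC parabola has its vertex at Q = 36/6 = 6, where AVC = 135 - 36·6 + 3·6^2 = £27.
P = £9 lies below min AVC = £27; no output level covers variable cost.
Best response: produce nothing and absorb the £507 fixed cost.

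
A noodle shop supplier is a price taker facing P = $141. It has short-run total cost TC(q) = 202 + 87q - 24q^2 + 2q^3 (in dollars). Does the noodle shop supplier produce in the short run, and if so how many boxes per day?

Strip out fixed cost: VC = 87q - 24q^2 + 2q^3. Then AVC = 87 - 24q + 2q^2 and MC = 87 - 48q + 6q^2.
AVC is minimized where dAVC/dq = -24 + 4q = 0, at q = 6; min AVC = 87 - 24·6 + 2·6^2 = $15.
P = $141 exceeds min AVC = $15, so the firm stays open.
P = MC gives -54 - 48q + 6q^2 = 0, with roots -1 and 9. Take the larger (rising MC): q* = 9.
Check: AVC at q = 9 is $33 ≤ P, so revenue covers variable cost.
Profit = P·q − TC = 141·9 − 499 = $770.

Produce at q = 9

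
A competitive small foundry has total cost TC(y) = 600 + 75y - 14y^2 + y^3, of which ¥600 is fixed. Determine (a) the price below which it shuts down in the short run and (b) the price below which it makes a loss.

Shutdown price = ¥26; break-even price = ¥95

AVC = 75 - 14y + y^2; minimized at y = 7, giving min AVC = ¥26. That is the shutdown price.
ATC = 600/y + 75 - 14y + y^2. Setting dATC/dy = −600/y^2 − 14 + 2y = 0 gives y = 10 (since 2·10^3 − 14·10^2 = 600).
min ATC = 600/10 + 75 − 14·10 + 10^2 = ¥95. That is the break-even price.
For ¥26 ≤ P < ¥95 the firm produces at a loss; below ¥26 it shuts down.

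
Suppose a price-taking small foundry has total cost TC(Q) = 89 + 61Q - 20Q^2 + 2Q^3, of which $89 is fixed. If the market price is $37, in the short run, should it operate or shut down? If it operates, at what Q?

Strip out fixed cost: VC = 61Q - 20Q^2 + 2Q^3. Then AVC = 61 - 20Q + 2Q^2 and MC = 61 - 40Q + 6Q^2.
AVC hits its minimum where MC = AVC, at Q = 5, giving min AVC = 61 - 20·5 + 2·5^2 = $11.
Since P = $37 ≥ min AVC = $11, price covers variable cost and the firm should produce.
P = MC gives 24 - 40Q + 6Q^2 = 0, with roots 2/3 and 6. Take the larger (rising MC): Q* = 6.
Check: AVC at Q = 6 is $13 ≤ P, so revenue covers variable cost.
Profit = P·Q − TC = 37·6 − 167 = $55.

Produce at Q = 6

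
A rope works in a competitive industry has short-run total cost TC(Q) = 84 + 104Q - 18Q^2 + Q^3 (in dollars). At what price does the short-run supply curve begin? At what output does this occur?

The firm shuts down when price falls below the minimum of average variable cost. AVC = VC/Q = 104 - 18Q + Q^2.
At the minimum of AVC, MC = AVC. MC = 104 - 36Q + 3Q^2; setting MC = AVC gives 2Q^2 - 18Q = 0, so Q = 9. min AVC = 23.
The firm shuts down for any P below $23.

$23 per unit, at Q = 9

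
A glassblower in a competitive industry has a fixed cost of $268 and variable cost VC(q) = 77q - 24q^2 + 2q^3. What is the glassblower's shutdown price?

$5 per unit

The shutdown price is the minimum of AVC. VC = 77q - 24q^2 + 2q^3, so AVC = 77 - 24q + 2q^2.
At the minimum of AVC, MC = AVC. MC = 77 - 48q + 6q^2; setting MC = AVC gives 4q^2 - 24q = 0, so q = 6. min AVC = 5.
The firm shuts down for any P below $5.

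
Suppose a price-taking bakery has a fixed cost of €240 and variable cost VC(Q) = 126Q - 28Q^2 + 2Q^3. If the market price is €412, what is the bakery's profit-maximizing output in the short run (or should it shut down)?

From TC, MC = TC'(Q) = 126 - 56Q + 6Q^2 and AVC = VC/Q = 126 - 28Q + 2Q^2.
The AVC parabola has its vertex at Q = 28/4 = 7, where AVC = 126 - 28·7 + 2·7^2 = €28.
P = €412 exceeds min AVC = €28, so the firm stays open.
Set P = MC: 412 = 126 - 56Q + 6Q^2 → -286 - 56Q + 6Q^2 = 0. The roots are Q = -11/3 and Q = 13; the profit-maximizing output is on the rising part of MC, so Q* = 13.
Check: AVC at Q = 13 is €100 ≤ P, so revenue covers variable cost.
Profit = P·Q − TC = 412·13 − 1540 = €3816.

Produce at Q = 13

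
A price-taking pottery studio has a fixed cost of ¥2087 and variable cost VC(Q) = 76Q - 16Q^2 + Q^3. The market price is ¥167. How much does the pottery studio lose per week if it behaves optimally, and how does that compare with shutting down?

Profit = -¥397 at Q = 13

AVC = 76 - 16Q + Q^2; min AVC = ¥12 at Q = 8. Since P = ¥167 ≥ min AVC, the firm produces.
With MC = 76 - 32Q + 3Q^2, P = MC on the upward-sloping part at Q* = 13.
TR = 167·13 = 2171. TC = 2087 + 481 = 2568. Profit = 2171 − 2568 = -¥397.
That loss of ¥397 beats the ¥2087 the firm would lose by shutting down; producing recovers ¥1690 of fixed cost.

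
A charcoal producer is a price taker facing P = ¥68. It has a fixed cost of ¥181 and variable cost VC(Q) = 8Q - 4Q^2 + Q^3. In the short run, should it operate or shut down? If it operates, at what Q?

Strip out fixed cost: VC = 8Q - 4Q^2 + Q^3. Then AVC = 8 - 4Q + Q^2 and MC = 8 - 8Q + 3Q^2.
AVC hits its minimum where MC = AVC, at Q = 2, giving min AVC = 8 - 4·2 + 2^2 = ¥4.
P = ¥68 exceeds min AVC = ¥4, so the firm stays open.
Solving P = MC: -60 - 8Q + 3Q^2 = 0 ⇒ Q = -10/3 or 6. On the upward-sloping branch, Q* = 6.
Check: AVC at Q = 6 is ¥20 ≤ P, so revenue covers variable cost.
Profit = P·Q − TC = 68·6 − 301 = ¥107.

Produce at Q = 6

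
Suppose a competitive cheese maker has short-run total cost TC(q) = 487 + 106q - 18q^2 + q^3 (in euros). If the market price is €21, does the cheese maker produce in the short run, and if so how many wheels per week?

From TC, MC = TC'(q) = 106 - 36q + 3q^2 and AVC = VC/q = 106 - 18q + q^2.
The AVC parabola has its vertex at q = 18/2 = 9, where AVC = 106 - 18·9 + 9^2 = €25.
With P < min AVC (€21 < €25), every unit sold adds to the loss.
Shutting down limits the loss to fixed cost, €487.

Shut down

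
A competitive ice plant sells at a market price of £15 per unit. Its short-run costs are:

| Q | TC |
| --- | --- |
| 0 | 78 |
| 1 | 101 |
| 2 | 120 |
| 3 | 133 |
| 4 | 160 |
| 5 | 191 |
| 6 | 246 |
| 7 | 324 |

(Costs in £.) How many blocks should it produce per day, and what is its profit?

Q = 0 (shut down); profit = -£78

Tabulate TR − TC: Q=0: -78; Q=1: -86; Q=2: -90; Q=3: -88; Q=4: -100; Q=5: -116; Q=6: -156; Q=7: -219.
Profit is highest at Q = 0. Equivalently, the lowest AVC in the table is 55/3 ≈ £18.33 at Q = 3, and P = £15 falls below it — price never covers variable cost, so the firm shuts down and loses only its fixed cost.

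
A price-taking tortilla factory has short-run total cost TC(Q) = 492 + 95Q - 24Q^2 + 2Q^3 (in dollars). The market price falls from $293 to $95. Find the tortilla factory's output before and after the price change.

MC = 95 - 48Q + 6Q^2; the shutdown threshold is min AVC = $23 (at Q = 6).
With P = $293 above the shutdown price, P = MC gives Q = 11.
At P = $95 ≥ min AVC, set P = MC: Q = 8. The firm stays open but cuts output.

Output falls from 11 to 8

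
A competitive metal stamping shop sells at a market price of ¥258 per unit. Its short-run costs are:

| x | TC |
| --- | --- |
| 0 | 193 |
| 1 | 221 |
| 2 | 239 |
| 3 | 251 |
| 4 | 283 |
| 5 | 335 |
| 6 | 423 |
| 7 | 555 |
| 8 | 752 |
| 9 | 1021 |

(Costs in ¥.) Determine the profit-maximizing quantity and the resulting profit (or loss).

Compute π = P·x − TC at each output: x=0: -193; x=1: 37; x=2: 277; x=3: 523; x=4: 749; x=5: 955; x=6: 1125; x=7: 1251; x=8: 1312; x=9: 1301.
Profit is maximized at x = 8. AVC there is 559/8 = ¥69.88 ≤ P, so producing beats shutting down (which would give -¥193).

x = 8; profit = ¥1312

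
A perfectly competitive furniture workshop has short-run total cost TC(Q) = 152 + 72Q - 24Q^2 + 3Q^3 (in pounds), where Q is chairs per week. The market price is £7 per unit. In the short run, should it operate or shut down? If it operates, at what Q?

From TC, MC = TC'(Q) = 72 - 48Q + 9Q^2 and AVC = VC/Q = 72 - 24Q + 3Q^2.
AVC hits its minimum where MC = AVC, at Q = 4, giving min AVC = 72 - 24·4 + 3·4^2 = £24.
With P < min AVC (£7 < £24), every unit sold adds to the loss.
Shutting down limits the loss to fixed cost, £152.

Shut down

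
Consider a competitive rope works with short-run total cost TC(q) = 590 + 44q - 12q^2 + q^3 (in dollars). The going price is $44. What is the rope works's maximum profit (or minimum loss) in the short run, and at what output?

Profit = -$334 at q = 8

AVC = 44 - 12q + q^2; min AVC = $8 at q = 6. Since P = $44 ≥ min AVC, the firm produces.
MC = 44 - 24q + 3q^2. Setting P = MC and taking the root on the rising branch gives q* = 8.
TR = 44·8 = 352. TC = 590 + 96 = 686. Profit = 352 − 686 = -$334.
That loss of $334 beats the $590 the firm would lose by shutting down; producing recovers $256 of fixed cost.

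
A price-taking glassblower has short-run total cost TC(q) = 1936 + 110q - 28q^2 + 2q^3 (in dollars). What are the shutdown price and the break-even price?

Shutdown price = min AVC. AVC = 110 - 28q + 2q^2, with vertex at q = 7 and minimum $12.
ATC = 1936/q + 110 - 28q + 2q^2. Setting dATC/dq = −1936/q^2 − 28 + 4q = 0 gives q = 11 (since 4·11^3 − 28·11^2 = 1936).
min ATC = 1936/11 + 110 − 28·11 + 2·11^2 = $220. That is the break-even price.
For $12 ≤ P < $220 the firm produces at a loss; below $12 it shuts down.

Shutdown price = $12; break-even price = $220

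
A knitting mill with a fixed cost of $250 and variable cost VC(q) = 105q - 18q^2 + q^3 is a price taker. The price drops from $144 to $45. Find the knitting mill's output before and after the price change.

Output falls from 13 to 10

AVC = 105 - 18q + q^2, minimized at q = 9 where min AVC = $24. MC = 105 - 36q + 3q^2.
At P = $144 ≥ min AVC, set P = MC on the rising branch: q = 13.
At P = $45 ≥ min AVC, set P = MC: q = 10. The firm stays open but cuts output.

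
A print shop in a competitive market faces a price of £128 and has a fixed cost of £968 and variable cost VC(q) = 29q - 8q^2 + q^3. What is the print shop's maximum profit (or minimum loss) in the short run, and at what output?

AVC = 29 - 8q + q^2; min AVC = £13 at q = 4. Since P = £128 ≥ min AVC, the firm produces.
With MC = 29 - 16q + 3q^2, P = MC on the upward-sloping part at q* = 9.
TR = 128·9 = 1152. TC = 968 + 342 = 1310. Profit = 1152 − 1310 = -£158.
By producing, the firm covers all variable cost plus £810 of fixed cost; shutting down would lose the full £968.

Profit = -£158 at q = 9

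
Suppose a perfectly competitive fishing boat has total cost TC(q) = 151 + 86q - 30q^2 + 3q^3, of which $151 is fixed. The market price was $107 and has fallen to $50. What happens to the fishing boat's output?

Output falls from 7 to 6

MC = 86 - 60q + 9q^2; the shutdown threshold is min AVC = $11 (at q = 5).
With P = $107 above the shutdown price, P = MC gives q = 7.
At P = $50 ≥ min AVC, set P = MC: q = 6. The firm stays open but cuts output.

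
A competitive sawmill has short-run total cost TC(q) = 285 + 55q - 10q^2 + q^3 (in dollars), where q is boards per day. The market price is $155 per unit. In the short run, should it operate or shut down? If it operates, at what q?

Strip out fixed cost: VC = 55q - 10q^2 + q^3. Then AVC = 55 - 10q + q^2 and MC = 55 - 20q + 3q^2.
AVC hits its minimum where MC = AVC, at q = 5, giving min AVC = 55 - 10·5 + 5^2 = $30.
Because $155 ≥ $30, revenue can cover variable cost; the firm operates.
Solving P = MC: -100 - 20q + 3q^2 = 0 ⇒ q = -10/3 or 10. On the upward-sloping branch, q* = 10.
Check: AVC at q = 10 is $55 ≤ P, so revenue covers variable cost.
Profit = P·q − TC = 155·10 − 835 = $715.

Produce at q = 10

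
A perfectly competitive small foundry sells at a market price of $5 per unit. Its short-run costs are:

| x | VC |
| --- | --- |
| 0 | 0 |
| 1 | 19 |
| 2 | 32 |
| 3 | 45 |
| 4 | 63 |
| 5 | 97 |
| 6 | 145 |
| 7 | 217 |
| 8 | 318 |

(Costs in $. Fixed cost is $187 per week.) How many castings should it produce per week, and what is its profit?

x = 0 (shut down); profit = -$187

Profit at each row (π = 5x − TC): x=0: -187; x=1: -201; x=2: -209; x=3: -217; x=4: -230; x=5: -259; x=6: -302; x=7: -369; x=8: -465.
Profit is highest at x = 0. Equivalently, the lowest AVC in the table is 45/3 ≈ $15 at x = 3, and P = $5 falls below it — price never covers variable cost, so the firm shuts down and loses only its fixed cost.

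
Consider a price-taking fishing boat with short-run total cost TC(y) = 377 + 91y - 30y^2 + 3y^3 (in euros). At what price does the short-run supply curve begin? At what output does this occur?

The firm shuts down when price falls below the minimum of average variable cost. AVC = VC/y = 91 - 30y + 3y^2.
At the minimum of AVC, MC = AVC. MC = 91 - 60y + 9y^2; setting MC = AVC gives 6y^2 - 30y = 0, so y = 5. min AVC = 16.
So the shutdown price is €16.

€16 per unit, at y = 5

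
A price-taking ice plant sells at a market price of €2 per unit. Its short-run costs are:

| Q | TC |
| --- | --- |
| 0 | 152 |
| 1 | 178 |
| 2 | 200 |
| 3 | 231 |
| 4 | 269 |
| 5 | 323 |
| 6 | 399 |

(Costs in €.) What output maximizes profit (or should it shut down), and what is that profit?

Q = 0 (shut down); profit = -€152

Profit at each row (π = 2Q − TC): Q=0: -152; Q=1: -176; Q=2: -196; Q=3: -225; Q=4: -261; Q=5: -313; Q=6: -387.
Profit is highest at Q = 0. Equivalently, the lowest AVC in the table is 48/2 ≈ €24 at Q = 2, and P = €2 falls below it — price never covers variable cost, so the firm shuts down and loses only its fixed cost.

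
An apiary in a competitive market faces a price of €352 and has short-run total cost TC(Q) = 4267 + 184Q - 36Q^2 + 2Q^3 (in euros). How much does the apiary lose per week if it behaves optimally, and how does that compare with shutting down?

Profit = -€347 at Q = 14

AVC = 184 - 36Q + 2Q^2; min AVC = €22 at Q = 9. Since P = €352 ≥ min AVC, the firm produces.
MC = 184 - 72Q + 6Q^2. Setting P = MC and taking the root on the rising branch gives Q* = 14.
TR = 352·14 = 4928. TC = 4267 + 1008 = 5275. Profit = 4928 − 5275 = -€347.
That loss of €347 beats the €4267 the firm would lose by shutting down; producing recovers €3920 of fixed cost.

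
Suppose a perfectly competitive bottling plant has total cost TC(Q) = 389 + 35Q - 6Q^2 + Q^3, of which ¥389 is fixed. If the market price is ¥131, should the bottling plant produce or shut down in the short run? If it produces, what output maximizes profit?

Strip out fixed cost: VC = 35Q - 6Q^2 + Q^3. Then AVC = 35 - 6Q + Q^2 and MC = 35 - 12Q + 3Q^2.
The AVC parabola has its vertex at Q = 6/2 = 3, where AVC = 35 - 6·3 + 3^2 = ¥26.
P = ¥131 exceeds min AVC = ¥26, so the firm stays open.
P = MC gives -96 - 12Q + 3Q^2 = 0, with roots -4 and 8. Take the larger (rising MC): Q* = 8.
Check: AVC at Q = 8 is ¥51 ≤ P, so revenue covers variable cost.
Profit = P·Q − TC = 131·8 − 797 = ¥251.

Produce at Q = 8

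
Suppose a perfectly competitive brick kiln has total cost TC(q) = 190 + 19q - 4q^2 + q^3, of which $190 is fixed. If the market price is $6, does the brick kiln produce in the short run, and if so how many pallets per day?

From TC, MC = TC'(q) = 19 - 8q + 3q^2 and AVC = VC/q = 19 - 4q + q^2.
AVC hits its minimum where MC = AVC, at q = 2, giving min AVC = 19 - 4·2 + 2^2 = $15.
P = $6 lies below min AVC = $15; no output level covers variable cost.
Best response: produce nothing and absorb the $190 fixed cost.

Shut down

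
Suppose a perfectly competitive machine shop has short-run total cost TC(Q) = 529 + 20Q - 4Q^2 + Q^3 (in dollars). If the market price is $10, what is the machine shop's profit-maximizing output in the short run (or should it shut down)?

Shut down

From TC, MC = TC'(Q) = 20 - 8Q + 3Q^2 and AVC = VC/Q = 20 - 4Q + Q^2.
AVC is minimized where dAVC/dQ = -4 + 2Q = 0, at Q = 2; min AVC = 20 - 4·2 + 2^2 = $16.
Since P = $10 < min AVC = $16, price fails to cover variable cost at any output.
Best response: produce nothing and absorb the $529 fixed cost.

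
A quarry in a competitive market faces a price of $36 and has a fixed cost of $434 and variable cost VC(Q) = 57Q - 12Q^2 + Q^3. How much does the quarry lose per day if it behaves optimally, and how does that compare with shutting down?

AVC = 57 - 12Q + Q^2; min AVC = $21 at Q = 6. Since P = $36 ≥ min AVC, the firm produces.
With MC = 57 - 24Q + 3Q^2, P = MC on the upward-sloping part at Q* = 7.
TR = 36·7 = 252. TC = 434 + 154 = 588. Profit = 252 − 588 = -$336.
That loss of $336 beats the $434 the firm would lose by shutting down; producing recovers $98 of fixed cost.

Profit = -$336 at Q = 7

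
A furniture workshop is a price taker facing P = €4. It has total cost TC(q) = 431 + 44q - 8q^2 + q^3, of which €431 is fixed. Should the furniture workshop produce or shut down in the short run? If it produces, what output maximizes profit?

Shut down

From TC, MC = TC'(q) = 44 - 16q + 3q^2 and AVC = VC/q = 44 - 8q + q^2.
AVC hits its minimum where MC = AVC, at q = 4, giving min AVC = 44 - 8·4 + 4^2 = €28.
P = €4 lies below min AVC = €28; no output level covers variable cost.
The firm minimizes its loss by shutting down and losing only its fixed cost of €431.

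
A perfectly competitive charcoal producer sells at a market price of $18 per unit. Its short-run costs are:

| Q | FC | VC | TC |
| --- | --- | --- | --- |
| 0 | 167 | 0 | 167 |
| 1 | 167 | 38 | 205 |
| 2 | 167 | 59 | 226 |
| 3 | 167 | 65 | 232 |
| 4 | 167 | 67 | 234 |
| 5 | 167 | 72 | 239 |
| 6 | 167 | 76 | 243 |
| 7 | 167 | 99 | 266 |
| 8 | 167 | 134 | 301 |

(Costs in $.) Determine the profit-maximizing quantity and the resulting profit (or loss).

Tabulate TR − TC: Q=0: -167; Q=1: -187; Q=2: -190; Q=3: -178; Q=4: -162; Q=5: -149; Q=6: -135; Q=7: -140; Q=8: -157.
Profit is maximized at Q = 6. AVC there is 76/6 = $12.67 ≤ P, so producing beats shutting down (which would give -$167).

Q = 6; profit = -$135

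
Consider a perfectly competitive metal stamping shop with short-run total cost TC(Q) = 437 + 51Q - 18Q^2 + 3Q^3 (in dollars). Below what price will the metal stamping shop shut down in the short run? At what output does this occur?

The firm shuts down when price falls below the minimum of average variable cost. AVC = VC/Q = 51 - 18Q + 3Q^2.
dAVC/dQ = -18 + 6Q = 0 gives Q = 3. min AVC = 51 - 18·3 + 3·3^2 = 24.
For P < $24 the firm produces nothing.

$24 per unit, at Q = 3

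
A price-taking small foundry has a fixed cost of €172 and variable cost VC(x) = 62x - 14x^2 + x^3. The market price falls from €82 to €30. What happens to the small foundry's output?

Output falls from 10 to 8

AVC = 62 - 14x + x^2, minimized at x = 7 where min AVC = €13. MC = 62 - 28x + 3x^2.
At P = €82 ≥ min AVC, set P = MC on the rising branch: x = 10.
At P = €30 ≥ min AVC, set P = MC: x = 8. The firm stays open but cuts output.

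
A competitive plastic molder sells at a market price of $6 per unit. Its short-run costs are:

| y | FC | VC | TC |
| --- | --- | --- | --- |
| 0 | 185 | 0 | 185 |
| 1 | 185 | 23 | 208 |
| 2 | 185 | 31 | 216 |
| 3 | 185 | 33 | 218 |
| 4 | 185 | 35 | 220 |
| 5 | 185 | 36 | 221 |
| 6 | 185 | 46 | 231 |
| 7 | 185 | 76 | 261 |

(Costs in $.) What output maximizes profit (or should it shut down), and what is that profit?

y = 0 (shut down); profit = -$185

Profit at each row (π = 6y − TC): y=0: -185; y=1: -202; y=2: -204; y=3: -200; y=4: -196; y=5: -191; y=6: -195; y=7: -219.
Profit is highest at y = 0. Equivalently, the lowest AVC in the table is 36/5 ≈ $7.20 at y = 5, and P = $6 falls below it — price never covers variable cost, so the firm shuts down and loses only its fixed cost.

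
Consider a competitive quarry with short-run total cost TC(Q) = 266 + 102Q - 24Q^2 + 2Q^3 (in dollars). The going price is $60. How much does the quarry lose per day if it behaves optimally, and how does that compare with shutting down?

Profit = -$70 at Q = 7

AVC = 102 - 24Q + 2Q^2; min AVC = $30 at Q = 6. Since P = $60 ≥ min AVC, the firm produces.
MC = 102 - 48Q + 6Q^2. Setting P = MC and taking the root on the rising branch gives Q* = 7.
TR = 60·7 = 420. TC = 266 + 224 = 490. Profit = 420 − 490 = -$70.
By producing, the firm covers all variable cost plus $196 of fixed cost; shutting down would lose the full $266.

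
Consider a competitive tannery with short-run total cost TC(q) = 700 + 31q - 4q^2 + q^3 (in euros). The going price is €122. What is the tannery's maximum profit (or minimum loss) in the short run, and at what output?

Profit = -€210 at q = 7

AVC = 31 - 4q + q^2 has its minimum €27 at q = 2; price €122 clears that bar, so the firm operates.
With MC = 31 - 8q + 3q^2, P = MC on the upward-sloping part at q* = 7.
TR = 122·7 = 854. TC = 700 + 364 = 1064. Profit = 854 − 1064 = -€210.
That loss of €210 beats the €700 the firm would lose by shutting down; producing recovers €490 of fixed cost.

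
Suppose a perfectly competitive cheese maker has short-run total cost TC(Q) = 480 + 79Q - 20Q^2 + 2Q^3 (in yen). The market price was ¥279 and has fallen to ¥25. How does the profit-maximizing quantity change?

AVC = 79 - 20Q + 2Q^2, minimized at Q = 5 where min AVC = ¥29. MC = 79 - 40Q + 6Q^2.
At P = ¥279 ≥ min AVC, set P = MC on the rising branch: Q = 10.
At P = ¥25 < min AVC = ¥29, price no longer covers variable cost at any output, so the firm shuts down: Q = 0.

Output falls from 10 to 0 (the firm shuts down)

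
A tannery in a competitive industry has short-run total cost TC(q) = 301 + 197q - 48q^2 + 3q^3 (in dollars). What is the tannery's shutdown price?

Short-run supply begins at min AVC. From VC = 197q - 48q^2 + 3q^3, AVC = 197 - 48q + 3q^2.
At the minimum of AVC, MC = AVC. MC = 197 - 96q + 9q^2; setting MC = AVC gives 6q^2 - 48q = 0, so q = 8. min AVC = 5.
For P < $5 the firm produces nothing.

$5 per unit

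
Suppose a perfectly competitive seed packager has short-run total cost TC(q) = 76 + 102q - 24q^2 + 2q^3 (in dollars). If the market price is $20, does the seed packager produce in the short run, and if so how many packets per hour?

Variable cost is VC = 102q - 24q^2 + 2q^3, so AVC = VC/q = 102 - 24q + 2q^2 and MC = dTC/dq = 102 - 48q + 6q^2.
AVC is minimized where dAVC/dq = -24 + 4q = 0, at q = 6; min AVC = 102 - 24·6 + 2·6^2 = $30.
With P < min AVC ($20 < $30), every unit sold adds to the loss.
Shutting down limits the loss to fixed cost, $76.

Shut down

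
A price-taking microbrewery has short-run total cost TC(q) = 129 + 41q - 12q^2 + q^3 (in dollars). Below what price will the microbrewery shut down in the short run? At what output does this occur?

$5 per unit, at q = 6

The shutdown price is the minimum of AVC. VC = 41q - 12q^2 + q^3, so AVC = 41 - 12q + q^2.
At the minimum of AVC, MC = AVC. MC = 41 - 24q + 3q^2; setting MC = AVC gives 2q^2 - 12q = 0, so q = 6. min AVC = 5.
So the shutdown price is $5.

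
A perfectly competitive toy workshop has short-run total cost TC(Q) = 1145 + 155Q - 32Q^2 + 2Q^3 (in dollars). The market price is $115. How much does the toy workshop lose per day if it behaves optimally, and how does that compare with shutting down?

AVC = 155 - 32Q + 2Q^2 has its minimum $27 at Q = 8; price $115 clears that bar, so the firm operates.
MC = 155 - 64Q + 6Q^2. Setting P = MC and taking the root on the rising branch gives Q* = 10.
TR = 115·10 = 1150. TC = 1145 + 350 = 1495. Profit = 1150 − 1495 = -$345.
By producing, the firm covers all variable cost plus $800 of fixed cost; shutting down would lose the full $1145.

Profit = -$345 at Q = 10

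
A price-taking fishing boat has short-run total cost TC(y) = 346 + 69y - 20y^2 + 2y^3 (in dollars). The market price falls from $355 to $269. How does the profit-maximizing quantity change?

Output falls from 11 to 10

MC = 69 - 40y + 6y^2; the shutdown threshold is min AVC = $19 (at y = 5).
With P = $355 above the shutdown price, P = MC gives y = 11.
At P = $269 ≥ min AVC, set P = MC: y = 10. The firm stays open but cuts output.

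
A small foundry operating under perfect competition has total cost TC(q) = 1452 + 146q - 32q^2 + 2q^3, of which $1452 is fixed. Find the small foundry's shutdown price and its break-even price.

Shutdown price = $18; break-even price = $168

Shutdown price = min AVC. AVC = 146 - 32q + 2q^2, with vertex at q = 8 and minimum $18.
ATC = 1452/q + 146 - 32q + 2q^2. Setting dATC/dq = −1452/q^2 − 32 + 4q = 0 gives q = 11 (since 4·11^3 − 32·11^2 = 1452).
min ATC = 1452/11 + 146 − 32·11 + 2·11^2 = $168. That is the break-even price.
For $18 ≤ P < $168 the firm produces at a loss; below $18 it shuts down.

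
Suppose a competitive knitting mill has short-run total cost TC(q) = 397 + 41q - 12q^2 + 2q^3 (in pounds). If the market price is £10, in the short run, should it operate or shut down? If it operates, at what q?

Strip out fixed cost: VC = 41q - 12q^2 + 2q^3. Then AVC = 41 - 12q + 2q^2 and MC = 41 - 24q + 6q^2.
AVC hits its minimum where MC = AVC, at q = 3, giving min AVC = 41 - 12·3 + 2·3^2 = £23.
Since P = £10 < min AVC = £23, price fails to cover variable cost at any output.
The firm minimizes its loss by shutting down and losing only its fixed cost of £397.

Shut down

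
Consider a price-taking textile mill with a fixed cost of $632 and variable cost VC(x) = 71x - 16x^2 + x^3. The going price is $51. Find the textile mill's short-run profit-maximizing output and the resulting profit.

Profit = -$232 at x = 10

AVC = 71 - 16x + x^2 has its minimum $7 at x = 8; price $51 clears that bar, so the firm operates.
MC = 71 - 32x + 3x^2. Setting P = MC and taking the root on the rising branch gives x* = 10.
TR = 51·10 = 510. TC = 632 + 110 = 742. Profit = 510 − 742 = -$232.
That loss of $232 beats the $632 the firm would lose by shutting down; producing recovers $400 of fixed cost.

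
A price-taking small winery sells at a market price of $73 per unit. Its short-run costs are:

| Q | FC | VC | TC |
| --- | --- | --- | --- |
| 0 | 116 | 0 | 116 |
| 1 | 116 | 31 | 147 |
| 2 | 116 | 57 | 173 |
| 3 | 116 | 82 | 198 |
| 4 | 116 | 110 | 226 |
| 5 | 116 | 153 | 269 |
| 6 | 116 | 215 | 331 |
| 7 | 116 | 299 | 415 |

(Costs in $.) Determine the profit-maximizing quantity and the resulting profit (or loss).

Tabulate TR − TC: Q=0: -116; Q=1: -74; Q=2: -27; Q=3: 21; Q=4: 66; Q=5: 96; Q=6: 107; Q=7: 96.
Profit is maximized at Q = 6. AVC there is 215/6 = $35.83 ≤ P, so producing beats shutting down (which would give -$116).

Q = 6; profit = $107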